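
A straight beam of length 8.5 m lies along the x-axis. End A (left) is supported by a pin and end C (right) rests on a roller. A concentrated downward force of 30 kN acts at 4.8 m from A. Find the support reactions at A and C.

A_x = 0, A_y = 13.06 kN, C_y = 16.94 kN

Taking moments about A: C_y·8.5 − 30·4.8 = 0 → C_y = 144/8.5 = 16.9412 ≈ 16.94 kN.
ΣF_y = 0: A_y + 16.9412 − 30 = 0 → A_y = 13.06 kN.
ΣF_x = 0: no horizontal applied forces, so A_x = 0.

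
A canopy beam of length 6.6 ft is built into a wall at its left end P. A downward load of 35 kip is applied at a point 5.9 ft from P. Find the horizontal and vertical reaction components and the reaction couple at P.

ΣF_x = 0: P_x = 0.
ΣF_y = 0: P_y − 35 = 0 → P_y = 35.00 kip.
ΣM about P: M_P − 35·5.9 = 0 → M_P = 206.5 kip·ft.

P_x = 0, P_y = 35.00 kip, M_P = 206.5 kip·ft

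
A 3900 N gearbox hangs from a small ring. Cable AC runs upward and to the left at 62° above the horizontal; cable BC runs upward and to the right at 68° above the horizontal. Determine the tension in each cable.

ΣF_x = 0: −T_AC·cos62° + T_BC·cos68° = 0 → T_BC = 1.25324·T_AC.
ΣF_y = 0: T_AC·sin62° + T_BC·sin68° = 3900.
Substitute: T_AC·(0.882948 + 1.25324·0.927184) = 3900 → T_AC = 1907.15 ≈ 1907 N.
Then T_BC = 1.25324 × 1907.15 = 2390 N.

T_AC = 1907 N, T_BC = 2390 N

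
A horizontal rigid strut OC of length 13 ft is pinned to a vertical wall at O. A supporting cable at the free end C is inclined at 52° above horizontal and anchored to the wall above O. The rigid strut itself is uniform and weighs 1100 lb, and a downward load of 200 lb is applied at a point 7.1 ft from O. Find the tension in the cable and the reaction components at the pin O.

T = 836.6 lb, O_x = 515.0 lb, O_y = 640.8 lb

ΣM about O: T·sin52°·13 − 1100·6.5 − 200·7.1 = 0 → T = 8570/(13·0.788011) = 836.576 ≈ 836.6 lb.
ΣF_x = 0: O_x − T·cos52° = 0 → O_x = 836.576 × 0.615661 = 515.0 lb.
ΣF_y = 0: O_y + T·sin52° − 1100 − 200 = 0 → O_y = 1300 − 836.576 × 0.788011 = 640.8 lb.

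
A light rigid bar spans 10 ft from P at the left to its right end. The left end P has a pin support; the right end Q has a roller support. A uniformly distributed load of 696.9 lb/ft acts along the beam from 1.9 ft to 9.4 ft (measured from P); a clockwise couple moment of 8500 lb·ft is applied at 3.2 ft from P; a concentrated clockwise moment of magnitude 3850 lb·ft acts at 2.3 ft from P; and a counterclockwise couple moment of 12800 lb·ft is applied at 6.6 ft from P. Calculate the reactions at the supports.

Resultant of the distributed load: 696.9 × 7.5 = 5226.75 lb at 5.65 ft from P.
Taking moments about P: Q_y·10 − (696.9·7.5)·5.65 − 8500 − 3850 + 12800 = 0 → Q_y = 29081.1375/10 = 2908.11 ≈ 2908 lb.
ΣF_y = 0: P_y + 2908.11 − 696.9·7.5 = 0 → P_y = 2319 lb.
ΣF_x = 0: no horizontal applied forces, so P_x = 0.

P_x = 0, P_y = 2319 lb, Q_y = 2908 lb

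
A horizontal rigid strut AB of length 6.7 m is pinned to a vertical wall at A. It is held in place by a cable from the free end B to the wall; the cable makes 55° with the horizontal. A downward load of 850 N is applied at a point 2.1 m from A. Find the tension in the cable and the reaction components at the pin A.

T = 325.2 N, A_x = 186.5 N, A_y = 583.6 N

ΣM about A: T·sin55°·6.7 − 850·2.1 = 0 → T = 1785/(6.7·0.819152) = 325.236 ≈ 325.2 N.
ΣF_x = 0: A_x − T·cos55° = 0 → A_x = 325.236 × 0.573576 = 186.5 N.
ΣF_y = 0: A_y + T·sin55° − 850 = 0 → A_y = 850 − 325.236 × 0.819152 = 583.6 N.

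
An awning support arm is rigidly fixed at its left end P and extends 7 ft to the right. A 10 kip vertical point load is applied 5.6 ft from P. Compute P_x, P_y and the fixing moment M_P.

P_x = 0, P_y = 10.00 kip, M_P = 56.00 kip·ft

ΣF_x = 0: P_x = 0.
ΣF_y = 0: P_y − 10 = 0 → P_y = 10.00 kip.
ΣM about P: M_P − 10·5.6 = 0 → M_P = 56.00 kip·ft.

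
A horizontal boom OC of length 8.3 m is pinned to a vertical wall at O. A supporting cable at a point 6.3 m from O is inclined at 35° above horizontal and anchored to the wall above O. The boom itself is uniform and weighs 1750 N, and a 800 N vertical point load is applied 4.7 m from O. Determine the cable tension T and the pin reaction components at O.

ΣM about O: T·sin35°·6.3 − 1750·4.15 − 800·4.7 = 0 → T = 11022.5/(6.3·0.573576) = 3050.34 ≈ 3050 N.
ΣF_x = 0: O_x − T·cos35° = 0 → O_x = 3050.34 × 0.819152 = 2499 N.
ΣF_y = 0: O_y + T·sin35° − 1750 − 800 = 0 → O_y = 2550 − 3050.34 × 0.573576 = 800.4 N.

T = 3050 N, O_x = 2499 N, O_y = 800.4 N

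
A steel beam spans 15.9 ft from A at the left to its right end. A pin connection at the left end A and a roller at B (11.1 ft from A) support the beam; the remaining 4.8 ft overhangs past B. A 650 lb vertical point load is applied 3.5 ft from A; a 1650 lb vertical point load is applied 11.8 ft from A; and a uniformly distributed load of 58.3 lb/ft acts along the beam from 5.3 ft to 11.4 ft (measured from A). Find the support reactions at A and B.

Resultant of the distributed load: 58.3 × 6.1 = 355.63 lb at 8.35 ft from A.
Moments about A: B_y·11.1 − 650·3.5 − 1650·11.8 − (58.3·6.1)·8.35 = 0 → B_y = 24714.5105/11.1 = 2226.53 ≈ 2227 lb.
ΣF_y = 0: A_y + 2226.53 − 650 − 1650 − 58.3·6.1 = 0 → A_y = 429.1 lb.
ΣF_x = 0: no horizontal applied forces, so A_x = 0.

A_x = 0, A_y = 429.1 lb, B_y = 2227 lb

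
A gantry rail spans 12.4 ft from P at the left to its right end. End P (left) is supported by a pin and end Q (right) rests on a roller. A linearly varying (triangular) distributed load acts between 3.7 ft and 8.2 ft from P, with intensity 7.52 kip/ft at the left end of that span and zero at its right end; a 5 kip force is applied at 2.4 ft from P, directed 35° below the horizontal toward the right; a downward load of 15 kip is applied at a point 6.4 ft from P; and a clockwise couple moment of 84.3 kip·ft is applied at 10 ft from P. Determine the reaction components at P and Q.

Resultant of the triangular load: ½ × 7.52 × 4.5 = 16.92 kip, acting at 5.2 ft from P (one-third of the span from the peak).
Taking moments about P: Q_y·12.4 − (½·7.52·4.5)·5.2 − 5·sin35°·2.4 − 15·6.4 − 84.3 = 0 → Q_y = 275.167/12.4 = 22.1909 ≈ 22.19 kip.
ΣF_y = 0: P_y + 22.1909 − ½·7.52·4.5 − 5·sin35° − 15 = 0 → P_y = 12.60 kip.
ΣF_x = 0: P_x + 5·cos35° = 0 → P_x = -4.096 kip.

P_x = -4.096 kip, P_y = 12.60 kip, Q_y = 22.19 kip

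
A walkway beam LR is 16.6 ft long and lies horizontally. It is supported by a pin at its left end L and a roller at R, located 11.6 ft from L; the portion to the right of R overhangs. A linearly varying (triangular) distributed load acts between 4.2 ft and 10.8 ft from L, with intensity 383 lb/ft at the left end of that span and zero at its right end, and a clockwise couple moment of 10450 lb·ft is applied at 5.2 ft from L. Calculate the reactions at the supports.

L_x = 0, L_y = -334.3 lb, R_y = 1598 lb

Resultant of the triangular load: ½ × 383 × 6.6 = 1263.9 lb, acting at 6.4 ft from L (one-third of the span from the peak).
ΣM about L: R_y·11.6 − (½·383·6.6)·6.4 − 10450 = 0 → R_y = 18538.96/11.6 = 1598.19 ≈ 1598 lb.
ΣF_y = 0: L_y + 1598.19 − ½·383·6.6 = 0 → L_y = -334.3 lb.
ΣF_x = 0: no horizontal applied forces, so L_x = 0.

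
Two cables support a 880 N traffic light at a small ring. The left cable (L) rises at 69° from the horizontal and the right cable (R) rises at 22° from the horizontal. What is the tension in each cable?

ΣF_x = 0: −T_L·cos69° + T_R·cos22° = 0 → T_R = 0.386512·T_L.
ΣF_y = 0: T_L·sin69° + T_R·sin22° = 880.
Substitute: T_L·(0.93358 + 0.386512·0.374607) = 880 → T_L = 816.046 ≈ 816.0 N.
Then T_R = 0.386512 × 816.046 = 315.4 N.

T_L = 816.0 N, T_R = 315.4 N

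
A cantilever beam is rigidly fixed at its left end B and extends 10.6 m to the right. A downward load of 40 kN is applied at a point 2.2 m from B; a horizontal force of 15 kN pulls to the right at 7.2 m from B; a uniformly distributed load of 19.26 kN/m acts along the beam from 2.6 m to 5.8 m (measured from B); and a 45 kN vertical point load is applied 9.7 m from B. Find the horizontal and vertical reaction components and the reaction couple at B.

Resultant of the distributed load: 19.26 × 3.2 = 61.632 kN at 4.2 m from B.
ΣF_x = 0: B_x + 15 = 0 → B_x = -15.00 kN.
ΣF_y = 0: B_y − 40 − 19.26·3.2 − 45 = 0 → B_y = 146.6 kN.
ΣM about B: M_B − 40·2.2 − (19.26·3.2)·4.2 − 45·9.7 = 0 → M_B = 783.4 kN·m.

B_x = -15.00 kN, B_y = 146.6 kN, M_B = 783.4 kN·m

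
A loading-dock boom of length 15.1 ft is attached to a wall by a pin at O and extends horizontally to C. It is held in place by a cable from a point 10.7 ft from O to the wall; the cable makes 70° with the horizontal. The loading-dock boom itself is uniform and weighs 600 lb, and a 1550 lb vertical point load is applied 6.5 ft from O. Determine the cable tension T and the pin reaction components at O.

ΣM about O: T·sin70°·10.7 − 600·7.55 − 1550·6.5 = 0 → T = 14605/(10.7·0.939693) = 1452.55 ≈ 1453 lb.
ΣF_x = 0: O_x − T·cos70° = 0 → O_x = 1452.55 × 0.34202 = 496.8 lb.
ΣF_y = 0: O_y + T·sin70° − 600 − 1550 = 0 → O_y = 2150 − 1452.55 × 0.939693 = 785.0 lb.

T = 1453 lb, O_x = 496.8 lb, O_y = 785.0 lb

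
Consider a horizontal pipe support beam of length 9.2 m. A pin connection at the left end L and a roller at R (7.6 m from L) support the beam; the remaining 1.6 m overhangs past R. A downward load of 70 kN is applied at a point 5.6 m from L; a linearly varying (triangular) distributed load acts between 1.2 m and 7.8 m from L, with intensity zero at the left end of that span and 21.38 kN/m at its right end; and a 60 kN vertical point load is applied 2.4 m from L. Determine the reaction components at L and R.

Resultant of the triangular load: ½ × 21.38 × 6.6 = 70.554 kN, acting at 5.6 m from L (one-third of the span from the peak).
Taking moments about L: R_y·7.6 − 70·5.6 − (½·21.38·6.6)·5.6 − 60·2.4 = 0 → R_y = 931.1024/7.6 = 122.513 ≈ 122.5 kN.
ΣF_y = 0: L_y + 122.513 − 70 − ½·21.38·6.6 − 60 = 0 → L_y = 78.04 kN.
ΣF_x = 0: no horizontal applied forces, so L_x = 0.

L_x = 0, L_y = 78.04 kN, R_y = 122.5 kN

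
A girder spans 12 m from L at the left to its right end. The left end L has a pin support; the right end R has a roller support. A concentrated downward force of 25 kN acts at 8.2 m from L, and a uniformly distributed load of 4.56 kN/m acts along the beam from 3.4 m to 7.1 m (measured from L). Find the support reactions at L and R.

Resultant of the distributed load: 4.56 × 3.7 = 16.872 kN at 5.25 m from L.
Moments about L: R_y·12 − 25·8.2 − (4.56·3.7)·5.25 = 0 → R_y = 293.578/12 = 24.4648 ≈ 24.46 kN.
ΣF_y = 0: L_y + 24.4648 − 25 − 4.56·3.7 = 0 → L_y = 17.41 kN.
ΣF_x = 0: no horizontal applied forces, so L_x = 0.

L_x = 0, L_y = 17.41 kN, R_y = 24.46 kN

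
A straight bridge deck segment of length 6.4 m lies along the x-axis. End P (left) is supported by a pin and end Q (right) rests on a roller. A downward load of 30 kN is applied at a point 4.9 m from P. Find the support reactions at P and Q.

P_x = 0, P_y = 7.031 kN, Q_y = 22.97 kN

ΣM about P: Q_y·6.4 − 30·4.9 = 0 → Q_y = 147/6.4 = 22.9688 ≈ 22.97 kN.
ΣF_y = 0: P_y + 22.9688 − 30 = 0 → P_y = 7.031 kN.
ΣF_x = 0: no horizontal applied forces, so P_x = 0.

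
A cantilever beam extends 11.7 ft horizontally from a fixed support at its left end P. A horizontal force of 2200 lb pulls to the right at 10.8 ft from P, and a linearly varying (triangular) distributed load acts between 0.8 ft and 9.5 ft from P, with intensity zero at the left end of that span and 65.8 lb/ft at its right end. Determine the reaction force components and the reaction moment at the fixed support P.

P_x = -2200 lb, P_y = 286.2 lb, M_P = 1889 lb·ft

Resultant of the triangular load: ½ × 65.8 × 8.7 = 286.23 lb, acting at 6.6 ft from P (one-third of the span from the peak).
ΣF_x = 0: P_x + 2200 = 0 → P_x = -2200 lb.
ΣF_y = 0: P_y − ½·65.8·8.7 = 0 → P_y = 286.2 lb.
ΣM about P: M_P − (½·65.8·8.7)·6.6 = 0 → M_P = 1889 lb·ft.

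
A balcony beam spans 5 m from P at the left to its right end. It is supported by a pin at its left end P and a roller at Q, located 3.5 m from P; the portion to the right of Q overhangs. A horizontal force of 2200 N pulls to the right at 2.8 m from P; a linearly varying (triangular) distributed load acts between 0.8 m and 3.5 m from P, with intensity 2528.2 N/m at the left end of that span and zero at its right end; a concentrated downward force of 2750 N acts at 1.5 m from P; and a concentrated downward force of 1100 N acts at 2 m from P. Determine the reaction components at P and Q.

P_x = -2200 N, P_y = 3798 N, Q_y = 3465 N

Resultant of the triangular load: ½ × 2528.2 × 2.7 = 3413.07 N, acting at 1.7 m from P (one-third of the span from the peak).
Moments about P: Q_y·3.5 − (½·2528.2·2.7)·1.7 − 2750·1.5 − 1100·2 = 0 → Q_y = 12127.219/3.5 = 3464.92 ≈ 3465 N.
ΣF_y = 0: P_y + 3464.92 − ½·2528.2·2.7 − 2750 − 1100 = 0 → P_y = 3798 N.
ΣF_x = 0: P_x + 2200 = 0 → P_x = -2200 N.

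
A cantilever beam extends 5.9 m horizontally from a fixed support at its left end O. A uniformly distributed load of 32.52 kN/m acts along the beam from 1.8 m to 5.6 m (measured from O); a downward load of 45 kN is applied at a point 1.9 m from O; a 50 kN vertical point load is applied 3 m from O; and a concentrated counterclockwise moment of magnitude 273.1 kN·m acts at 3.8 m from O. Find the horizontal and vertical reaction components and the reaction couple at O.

Resultant of the distributed load: 32.52 × 3.8 = 123.576 kN at 3.7 m from O.
ΣF_x = 0: O_x = 0.
ΣF_y = 0: O_y − 32.52·3.8 − 45 − 50 = 0 → O_y = 218.6 kN.
ΣM about O: M_O − (32.52·3.8)·3.7 − 45·1.9 − 50·3 + 273.1 = 0 → M_O = 419.6 kN·m.

O_x = 0, O_y = 218.6 kN, M_O = 419.6 kN·m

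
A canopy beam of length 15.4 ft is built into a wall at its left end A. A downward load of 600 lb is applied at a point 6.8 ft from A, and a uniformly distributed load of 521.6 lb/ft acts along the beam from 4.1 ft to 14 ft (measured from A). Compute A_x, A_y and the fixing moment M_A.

A_x = 0, A_y = 5764 lb, M_A = 50810 lb·ft

Resultant of the distributed load: 521.6 × 9.9 = 5163.84 lb at 9.05 ft from A.
ΣF_x = 0: A_x = 0.
ΣF_y = 0: A_y − 600 − 521.6·9.9 = 0 → A_y = 5764 lb.
ΣM about A: M_A − 600·6.8 − (521.6·9.9)·9.05 = 0 → M_A = 50810 lb·ft.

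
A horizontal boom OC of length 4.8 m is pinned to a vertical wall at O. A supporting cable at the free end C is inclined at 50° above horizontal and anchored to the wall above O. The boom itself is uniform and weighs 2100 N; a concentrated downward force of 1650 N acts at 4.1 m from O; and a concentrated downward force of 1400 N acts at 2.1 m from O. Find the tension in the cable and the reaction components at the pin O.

ΣM about O: T·sin50°·4.8 − 2100·2.4 − 1650·4.1 − 1400·2.1 = 0 → T = 14745/(4.8·0.766044) = 4010.05 ≈ 4010 N.
ΣF_x = 0: O_x − T·cos50° = 0 → O_x = 4010.05 × 0.642788 = 2578 N.
ΣF_y = 0: O_y + T·sin50° − 2100 − 1650 − 1400 = 0 → O_y = 5150 − 4010.05 × 0.766044 = 2078 N.

T = 4010 N, O_x = 2578 N, O_y = 2078 N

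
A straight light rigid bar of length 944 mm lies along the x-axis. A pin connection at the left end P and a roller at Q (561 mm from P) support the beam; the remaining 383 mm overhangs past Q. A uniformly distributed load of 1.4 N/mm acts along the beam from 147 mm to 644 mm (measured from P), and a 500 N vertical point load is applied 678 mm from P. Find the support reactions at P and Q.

P_x = 0, P_y = 101.0 N, Q_y = 1095 N

Resultant of the distributed load: 1.4 × 497 = 695.8 N at 395.5 mm from P.
Taking moments about P: Q_y·561 − (1.4·497)·395.5 − 500·678 = 0 → Q_y = 614188.9/561 = 1094.81 ≈ 1095 N.
ΣF_y = 0: P_y + 1094.81 − 1.4·497 − 500 = 0 → P_y = 101.0 N.
ΣF_x = 0: no horizontal applied forces, so P_x = 0.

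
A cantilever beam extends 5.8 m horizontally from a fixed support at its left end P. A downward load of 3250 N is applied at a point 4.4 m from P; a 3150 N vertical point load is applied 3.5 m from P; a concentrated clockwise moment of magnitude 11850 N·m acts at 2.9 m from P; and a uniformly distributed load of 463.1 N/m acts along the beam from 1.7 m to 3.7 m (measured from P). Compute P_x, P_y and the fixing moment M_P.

P_x = 0, P_y = 7326 N, M_P = 39680 N·m

Resultant of the distributed load: 463.1 × 2 = 926.2 N at 2.7 m from P.
ΣF_x = 0: P_x = 0.
ΣF_y = 0: P_y − 3250 − 3150 − 463.1·2 = 0 → P_y = 7326 N.
ΣM about P: M_P − 3250·4.4 − 3150·3.5 − 11850 − (463.1·2)·2.7 = 0 → M_P = 39680 N·m.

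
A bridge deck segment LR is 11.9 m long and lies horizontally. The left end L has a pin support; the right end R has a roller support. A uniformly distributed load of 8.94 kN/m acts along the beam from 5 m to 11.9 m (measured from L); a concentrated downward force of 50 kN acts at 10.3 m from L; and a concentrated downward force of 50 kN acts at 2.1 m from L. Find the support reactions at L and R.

L_x = 0, L_y = 65.78 kN, R_y = 95.90 kN

Resultant of the distributed load: 8.94 × 6.9 = 61.686 kN at 8.45 m from L.
Moments about L: R_y·11.9 − (8.94·6.9)·8.45 − 50·10.3 − 50·2.1 = 0 → R_y = 1141.2467/11.9 = 95.9031 ≈ 95.90 kN.
ΣF_y = 0: L_y + 95.9031 − 8.94·6.9 − 50 − 50 = 0 → L_y = 65.78 kN.
ΣF_x = 0: no horizontal applied forces, so L_x = 0.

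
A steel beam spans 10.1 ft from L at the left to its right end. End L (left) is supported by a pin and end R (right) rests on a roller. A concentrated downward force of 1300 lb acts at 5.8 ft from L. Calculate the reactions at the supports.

Moments about L: R_y·10.1 − 1300·5.8 = 0 → R_y = 7540/10.1 = 746.535 ≈ 746.5 lb.
ΣF_y = 0: L_y + 746.535 − 1300 = 0 → L_y = 553.5 lb.
ΣF_x = 0: no horizontal applied forces, so L_x = 0.

L_x = 0, L_y = 553.5 lb, R_y = 746.5 lb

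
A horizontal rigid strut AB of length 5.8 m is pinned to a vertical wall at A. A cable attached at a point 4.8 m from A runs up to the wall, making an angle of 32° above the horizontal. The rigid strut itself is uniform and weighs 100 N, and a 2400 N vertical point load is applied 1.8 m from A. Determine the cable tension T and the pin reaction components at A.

T = 1812 N, A_x = 1537 N, A_y = 1540 N

ΣM about A: T·sin32°·4.8 − 100·2.9 − 2400·1.8 = 0 → T = 4610/(4.8·0.529919) = 1812.38 ≈ 1812 N.
ΣF_x = 0: A_x − T·cos32° = 0 → A_x = 1812.38 × 0.848048 = 1537 N.
ΣF_y = 0: A_y + T·sin32° − 100 − 2400 = 0 → A_y = 2500 − 1812.38 × 0.529919 = 1540 N.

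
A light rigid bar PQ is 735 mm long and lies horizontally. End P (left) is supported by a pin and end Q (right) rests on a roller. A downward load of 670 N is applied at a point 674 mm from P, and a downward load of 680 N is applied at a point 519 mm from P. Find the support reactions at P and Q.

P_x = 0, P_y = 255.4 N, Q_y = 1095 N

Taking moments about P: Q_y·735 − 670·674 − 680·519 = 0 → Q_y = 804500/735 = 1094.56 ≈ 1095 N.
ΣF_y = 0: P_y + 1094.56 − 670 − 680 = 0 → P_y = 255.4 N.
ΣF_x = 0: no horizontal applied forces, so P_x = 0.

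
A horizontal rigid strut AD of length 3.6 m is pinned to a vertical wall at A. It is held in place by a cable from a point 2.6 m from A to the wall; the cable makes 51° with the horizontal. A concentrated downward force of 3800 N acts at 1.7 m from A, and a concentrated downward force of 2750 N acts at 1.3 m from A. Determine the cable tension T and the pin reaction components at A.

T = 4966 N, A_x = 3125 N, A_y = 2690 N

ΣM about A: T·sin51°·2.6 − 3800·1.7 − 2750·1.3 = 0 → T = 10035/(2.6·0.777146) = 4966.4 ≈ 4966 N.
ΣF_x = 0: A_x − T·cos51° = 0 → A_x = 4966.4 × 0.62932 = 3125 N.
ΣF_y = 0: A_y + T·sin51° − 3800 − 2750 = 0 → A_y = 6550 − 4966.4 × 0.777146 = 2690 N.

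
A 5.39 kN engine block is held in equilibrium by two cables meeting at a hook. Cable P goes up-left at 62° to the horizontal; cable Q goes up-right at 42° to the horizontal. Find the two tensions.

T_P = 4.128 kN, T_Q = 2.608 kN

ΣF_x = 0: −T_P·cos62° + T_Q·cos42° = 0 → T_Q = 0.631736·T_P.
ΣF_y = 0: T_P·sin62° + T_Q·sin42° = 5.39.
Substitute: T_P·(0.882948 + 0.631736·0.669131) = 5.39 → T_P = 4.12817 ≈ 4.128 kN.
Then T_Q = 0.631736 × 4.12817 = 2.608 kN.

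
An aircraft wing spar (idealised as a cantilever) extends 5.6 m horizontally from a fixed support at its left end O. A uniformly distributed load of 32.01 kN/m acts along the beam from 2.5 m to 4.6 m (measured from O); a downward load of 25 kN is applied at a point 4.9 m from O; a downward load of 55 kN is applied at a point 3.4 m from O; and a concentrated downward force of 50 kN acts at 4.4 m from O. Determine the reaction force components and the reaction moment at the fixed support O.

Resultant of the distributed load: 32.01 × 2.1 = 67.221 kN at 3.55 m from O.
ΣF_x = 0: O_x = 0.
ΣF_y = 0: O_y − 32.01·2.1 − 25 − 55 − 50 = 0 → O_y = 197.2 kN.
ΣM about O: M_O − (32.01·2.1)·3.55 − 25·4.9 − 55·3.4 − 50·4.4 = 0 → M_O = 768.1 kN·m.

O_x = 0, O_y = 197.2 kN, M_O = 768.1 kN·m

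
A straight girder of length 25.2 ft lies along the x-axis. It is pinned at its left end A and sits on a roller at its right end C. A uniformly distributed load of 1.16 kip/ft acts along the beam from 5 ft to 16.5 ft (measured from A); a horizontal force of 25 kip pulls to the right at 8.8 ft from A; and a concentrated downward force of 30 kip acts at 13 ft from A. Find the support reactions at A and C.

A_x = -25.00 kip, A_y = 22.17 kip, C_y = 21.17 kip

Resultant of the distributed load: 1.16 × 11.5 = 13.34 kip at 10.75 ft from A.
ΣM about A: C_y·25.2 − (1.16·11.5)·10.75 − 30·13 = 0 → C_y = 533.405/25.2 = 21.1669 ≈ 21.17 kip.
ΣF_y = 0: A_y + 21.1669 − 1.16·11.5 − 30 = 0 → A_y = 22.17 kip.
ΣF_x = 0: A_x + 25 = 0 → A_x = -25.00 kip.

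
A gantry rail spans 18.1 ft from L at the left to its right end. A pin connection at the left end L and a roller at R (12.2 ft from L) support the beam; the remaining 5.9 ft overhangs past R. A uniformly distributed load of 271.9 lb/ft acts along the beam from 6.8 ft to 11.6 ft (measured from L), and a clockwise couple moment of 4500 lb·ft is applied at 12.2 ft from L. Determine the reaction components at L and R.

Resultant of the distributed load: 271.9 × 4.8 = 1305.12 lb at 9.2 ft from L.
Taking moments about L: R_y·12.2 − (271.9·4.8)·9.2 − 4500 = 0 → R_y = 16507.104/12.2 = 1353.04 ≈ 1353 lb.
ΣF_y = 0: L_y + 1353.04 − 271.9·4.8 = 0 → L_y = -47.92 lb.
ΣF_x = 0: no horizontal applied forces, so L_x = 0.

L_x = 0, L_y = -47.92 lb, R_y = 1353 lb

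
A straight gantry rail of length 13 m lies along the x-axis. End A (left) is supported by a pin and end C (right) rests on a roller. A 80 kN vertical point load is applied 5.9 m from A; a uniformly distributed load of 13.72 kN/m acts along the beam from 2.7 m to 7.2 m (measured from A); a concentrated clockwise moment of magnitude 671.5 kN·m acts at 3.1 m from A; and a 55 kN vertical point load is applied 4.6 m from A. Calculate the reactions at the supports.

Resultant of the distributed load: 13.72 × 4.5 = 61.74 kN at 4.95 m from A.
ΣM about A: C_y·13 − 80·5.9 − (13.72·4.5)·4.95 − 671.5 − 55·4.6 = 0 → C_y = 1702.113/13 = 130.932 ≈ 130.9 kN.
ΣF_y = 0: A_y + 130.932 − 80 − 13.72·4.5 − 55 = 0 → A_y = 65.81 kN.
ΣF_x = 0: no horizontal applied forces, so A_x = 0.

A_x = 0, A_y = 65.81 kN, C_y = 130.9 kN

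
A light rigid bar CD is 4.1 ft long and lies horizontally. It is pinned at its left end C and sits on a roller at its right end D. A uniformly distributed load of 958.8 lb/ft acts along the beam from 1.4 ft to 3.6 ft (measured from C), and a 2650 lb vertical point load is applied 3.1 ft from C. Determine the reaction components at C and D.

C_x = 0, C_y = 1470 lb, D_y = 3290 lb

Resultant of the distributed load: 958.8 × 2.2 = 2109.36 lb at 2.5 ft from C.
Taking moments about C: D_y·4.1 − (958.8·2.2)·2.5 − 2650·3.1 = 0 → D_y = 13488.4/4.1 = 3289.85 ≈ 3290 lb.
ΣF_y = 0: C_y + 3289.85 − 958.8·2.2 − 2650 = 0 → C_y = 1470 lb.
ΣF_x = 0: no horizontal applied forces, so C_x = 0.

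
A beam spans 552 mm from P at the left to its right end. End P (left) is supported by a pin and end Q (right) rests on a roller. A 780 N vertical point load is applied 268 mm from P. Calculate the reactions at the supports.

P_x = 0, P_y = 401.3 N, Q_y = 378.7 N

Moments about P: Q_y·552 − 780·268 = 0 → Q_y = 209040/552 = 378.696 ≈ 378.7 N.
ΣF_y = 0: P_y + 378.696 − 780 = 0 → P_y = 401.3 N.
ΣF_x = 0: no horizontal applied forces, so P_x = 0.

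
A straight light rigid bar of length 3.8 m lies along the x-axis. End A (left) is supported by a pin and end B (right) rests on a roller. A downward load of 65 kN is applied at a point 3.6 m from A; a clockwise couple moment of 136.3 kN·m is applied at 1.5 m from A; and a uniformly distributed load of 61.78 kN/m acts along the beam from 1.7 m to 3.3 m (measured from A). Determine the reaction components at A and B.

A_x = 0, A_y = 1.369 kN, B_y = 162.5 kN

Resultant of the distributed load: 61.78 × 1.6 = 98.848 kN at 2.5 m from A.
ΣM about A: B_y·3.8 − 65·3.6 − 136.3 − (61.78·1.6)·2.5 = 0 → B_y = 617.42/3.8 = 162.479 ≈ 162.5 kN.
ΣF_y = 0: A_y + 162.479 − 65 − 61.78·1.6 = 0 → A_y = 1.369 kN.
ΣF_x = 0: no horizontal applied forces, so A_x = 0.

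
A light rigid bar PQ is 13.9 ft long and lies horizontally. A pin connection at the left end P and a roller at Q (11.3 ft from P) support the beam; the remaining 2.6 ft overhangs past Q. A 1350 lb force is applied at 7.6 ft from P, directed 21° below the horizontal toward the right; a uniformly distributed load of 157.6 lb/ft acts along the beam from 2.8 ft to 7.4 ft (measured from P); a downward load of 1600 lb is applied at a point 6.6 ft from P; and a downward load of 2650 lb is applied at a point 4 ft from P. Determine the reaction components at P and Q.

P_x = -1260 lb, P_y = 2934 lb, Q_y = 2525 lb

Resultant of the distributed load: 157.6 × 4.6 = 724.96 lb at 5.1 ft from P.
Moments about P: Q_y·11.3 − 1350·sin21°·7.6 − (157.6·4.6)·5.1 − 1600·6.6 − 2650·4 = 0 → Q_y = 28534.2/11.3 = 2525.15 ≈ 2525 lb.
ΣF_y = 0: P_y + 2525.15 − 1350·sin21° − 157.6·4.6 − 1600 − 2650 = 0 → P_y = 2934 lb.
ΣF_x = 0: P_x + 1350·cos21° = 0 → P_x = -1260 lb.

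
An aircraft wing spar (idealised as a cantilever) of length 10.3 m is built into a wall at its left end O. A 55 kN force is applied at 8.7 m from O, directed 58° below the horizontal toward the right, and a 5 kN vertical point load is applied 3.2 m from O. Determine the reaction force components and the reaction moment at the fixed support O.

O_x = -29.15 kN, O_y = 51.64 kN, M_O = 421.8 kN·m

ΣF_x = 0: O_x + 55·cos58° = 0 → O_x = -29.15 kN.
ΣF_y = 0: O_y − 55·sin58° − 5 = 0 → O_y = 51.64 kN.
ΣM about O: M_O − 55·sin58°·8.7 − 5·3.2 = 0 → M_O = 421.8 kN·m.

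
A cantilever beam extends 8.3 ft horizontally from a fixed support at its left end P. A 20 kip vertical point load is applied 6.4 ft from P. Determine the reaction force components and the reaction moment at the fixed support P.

ΣF_x = 0: P_x = 0.
ΣF_y = 0: P_y − 20 = 0 → P_y = 20.00 kip.
ΣM about P: M_P − 20·6.4 = 0 → M_P = 128.0 kip·ft.

P_x = 0, P_y = 20.00 kip, M_P = 128.0 kip·ft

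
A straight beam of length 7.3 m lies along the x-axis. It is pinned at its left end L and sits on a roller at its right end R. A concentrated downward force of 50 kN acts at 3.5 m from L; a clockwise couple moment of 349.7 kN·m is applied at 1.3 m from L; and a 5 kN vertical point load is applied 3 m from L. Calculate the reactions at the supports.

L_x = 0, L_y = -18.93 kN, R_y = 73.93 kN

Taking moments about L: R_y·7.3 − 50·3.5 − 349.7 − 5·3 = 0 → R_y = 539.7/7.3 = 73.9315 ≈ 73.93 kN.
ΣF_y = 0: L_y + 73.9315 − 50 − 5 = 0 → L_y = -18.93 kN.
ΣF_x = 0: no horizontal applied forces, so L_x = 0.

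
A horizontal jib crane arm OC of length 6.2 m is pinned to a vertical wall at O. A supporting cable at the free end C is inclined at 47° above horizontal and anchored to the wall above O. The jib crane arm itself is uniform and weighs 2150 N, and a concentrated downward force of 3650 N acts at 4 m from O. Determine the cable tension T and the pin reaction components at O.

ΣM about O: T·sin47°·6.2 − 2150·3.1 − 3650·4 = 0 → T = 21265/(6.2·0.731354) = 4689.71 ≈ 4690 N.
ΣF_x = 0: O_x − T·cos47° = 0 → O_x = 4689.71 × 0.681998 = 3198 N.
ΣF_y = 0: O_y + T·sin47° − 2150 − 3650 = 0 → O_y = 5800 − 4689.71 × 0.731354 = 2370 N.

T = 4690 N, O_x = 3198 N, O_y = 2370 N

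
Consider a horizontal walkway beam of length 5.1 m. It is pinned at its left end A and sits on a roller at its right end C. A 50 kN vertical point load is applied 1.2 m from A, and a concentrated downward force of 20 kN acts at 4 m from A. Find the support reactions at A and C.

A_x = 0, A_y = 42.55 kN, C_y = 27.45 kN

ΣM about A: C_y·5.1 − 50·1.2 − 20·4 = 0 → C_y = 140/5.1 = 27.451 ≈ 27.45 kN.
ΣF_y = 0: A_y + 27.451 − 50 − 20 = 0 → A_y = 42.55 kN.
ΣF_x = 0: no horizontal applied forces, so A_x = 0.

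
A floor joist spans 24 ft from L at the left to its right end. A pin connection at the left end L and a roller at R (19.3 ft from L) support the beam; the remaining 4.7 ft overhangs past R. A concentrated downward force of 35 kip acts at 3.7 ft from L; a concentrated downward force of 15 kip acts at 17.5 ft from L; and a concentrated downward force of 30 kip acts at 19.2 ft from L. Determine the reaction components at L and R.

ΣM about L: R_y·19.3 − 35·3.7 − 15·17.5 − 30·19.2 = 0 → R_y = 968/19.3 = 50.1554 ≈ 50.16 kip.
ΣF_y = 0: L_y + 50.1554 − 35 − 15 − 30 = 0 → L_y = 29.84 kip.
ΣF_x = 0: no horizontal applied forces, so L_x = 0.

L_x = 0, L_y = 29.84 kip, R_y = 50.16 kip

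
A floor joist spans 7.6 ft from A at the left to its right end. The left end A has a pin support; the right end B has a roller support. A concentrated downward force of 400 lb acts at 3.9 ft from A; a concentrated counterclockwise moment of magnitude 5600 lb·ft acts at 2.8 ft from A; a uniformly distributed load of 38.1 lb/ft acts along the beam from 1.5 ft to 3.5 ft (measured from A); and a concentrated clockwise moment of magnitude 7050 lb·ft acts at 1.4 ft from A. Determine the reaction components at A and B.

A_x = 0, A_y = 55.08 lb, B_y = 421.1 lb

Resultant of the distributed load: 38.1 × 2 = 76.2 lb at 2.5 ft from A.
Taking moments about A: B_y·7.6 − 400·3.9 + 5600 − (38.1·2)·2.5 − 7050 = 0 → B_y = 3200.5/7.6 = 421.118 ≈ 421.1 lb.
ΣF_y = 0: A_y + 421.118 − 400 − 38.1·2 = 0 → A_y = 55.08 lb.
ΣF_x = 0: no horizontal applied forces, so A_x = 0.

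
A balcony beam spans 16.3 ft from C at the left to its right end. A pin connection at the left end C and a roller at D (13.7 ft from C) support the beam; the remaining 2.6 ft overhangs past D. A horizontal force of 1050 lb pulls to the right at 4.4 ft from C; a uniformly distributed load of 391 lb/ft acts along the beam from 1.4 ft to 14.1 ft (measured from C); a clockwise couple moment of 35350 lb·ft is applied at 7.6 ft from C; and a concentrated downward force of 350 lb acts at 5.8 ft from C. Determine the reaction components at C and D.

C_x = -1050 lb, C_y = -221.8 lb, D_y = 5538 lb

Resultant of the distributed load: 391 × 12.7 = 4965.7 lb at 7.75 ft from C.
Taking moments about C: D_y·13.7 − (391·12.7)·7.75 − 35350 − 350·5.8 = 0 → D_y = 75864.175/13.7 = 5537.53 ≈ 5538 lb.
ΣF_y = 0: C_y + 5537.53 − 391·12.7 − 350 = 0 → C_y = -221.8 lb.
ΣF_x = 0: C_x + 1050 = 0 → C_x = -1050 lb.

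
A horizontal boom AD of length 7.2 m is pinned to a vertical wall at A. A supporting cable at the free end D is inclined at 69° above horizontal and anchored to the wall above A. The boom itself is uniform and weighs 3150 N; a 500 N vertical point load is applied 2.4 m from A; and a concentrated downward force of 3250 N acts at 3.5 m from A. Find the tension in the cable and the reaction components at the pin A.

ΣM about A: T·sin69°·7.2 − 3150·3.6 − 500·2.4 − 3250·3.5 = 0 → T = 23915/(7.2·0.93358) = 3557.84 ≈ 3558 N.
ΣF_x = 0: A_x − T·cos69° = 0 → A_x = 3557.84 × 0.358368 = 1275 N.
ΣF_y = 0: A_y + T·sin69° − 3150 − 500 − 3250 = 0 → A_y = 6900 − 3557.84 × 0.93358 = 3578 N.

T = 3558 N, A_x = 1275 N, A_y = 3578 N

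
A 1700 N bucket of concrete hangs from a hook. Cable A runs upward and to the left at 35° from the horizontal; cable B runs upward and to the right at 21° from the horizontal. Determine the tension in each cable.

ΣF_x = 0: −T_A·cos35° + T_B·cos21° = 0 → T_B = 0.877431·T_A.
ΣF_y = 0: T_A·sin35° + T_B·sin21° = 1700.
Substitute: T_A·(0.573576 + 0.877431·0.358368) = 1700 → T_A = 1914.37 ≈ 1914 N.
Then T_B = 0.877431 × 1914.37 = 1680 N.

T_A = 1914 N, T_B = 1680 N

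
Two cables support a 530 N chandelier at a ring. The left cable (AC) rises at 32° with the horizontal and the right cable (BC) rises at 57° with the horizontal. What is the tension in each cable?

ΣF_x = 0: −T_AC·cos32° + T_BC·cos57° = 0 → T_BC = 1.55708·T_AC.
ΣF_y = 0: T_AC·sin32° + T_BC·sin57° = 530.
Substitute: T_AC·(0.529919 + 1.55708·0.838671) = 530 → T_AC = 288.703 ≈ 288.7 N.
Then T_BC = 1.55708 × 288.703 = 449.5 N.

T_AC = 288.7 N, T_BC = 449.5 N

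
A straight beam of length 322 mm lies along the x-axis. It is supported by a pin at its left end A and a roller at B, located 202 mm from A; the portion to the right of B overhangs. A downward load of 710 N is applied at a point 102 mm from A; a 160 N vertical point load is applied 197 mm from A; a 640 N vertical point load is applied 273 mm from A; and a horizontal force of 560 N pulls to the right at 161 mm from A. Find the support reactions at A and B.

A_x = -560.0 N, A_y = 130.5 N, B_y = 1380 N

Taking moments about A: B_y·202 − 710·102 − 160·197 − 640·273 = 0 → B_y = 278660/202 = 1379.5 ≈ 1380 N.
ΣF_y = 0: A_y + 1379.5 − 710 − 160 − 640 = 0 → A_y = 130.5 N.
ΣF_x = 0: A_x + 560 = 0 → A_x = -560.0 N.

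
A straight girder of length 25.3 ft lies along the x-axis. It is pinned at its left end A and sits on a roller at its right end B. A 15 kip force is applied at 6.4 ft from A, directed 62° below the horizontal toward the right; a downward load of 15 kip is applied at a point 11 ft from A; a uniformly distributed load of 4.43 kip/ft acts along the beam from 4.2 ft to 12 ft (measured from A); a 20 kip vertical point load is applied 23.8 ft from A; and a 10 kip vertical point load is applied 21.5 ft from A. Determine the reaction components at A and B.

A_x = -7.042 kip, A_y = 44.55 kip, B_y = 48.25 kip

Resultant of the distributed load: 4.43 × 7.8 = 34.554 kip at 8.1 ft from A.
Taking moments about A: B_y·25.3 − 15·sin62°·6.4 − 15·11 − (4.43·7.8)·8.1 − 20·23.8 − 10·21.5 = 0 → B_y = 1220.65/25.3 = 48.247 ≈ 48.25 kip.
ΣF_y = 0: A_y + 48.247 − 15·sin62° − 15 − 4.43·7.8 − 20 − 10 = 0 → A_y = 44.55 kip.
ΣF_x = 0: A_x + 15·cos62° = 0 → A_x = -7.042 kip.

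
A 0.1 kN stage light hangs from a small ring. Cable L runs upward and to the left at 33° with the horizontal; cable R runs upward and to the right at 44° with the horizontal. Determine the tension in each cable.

ΣF_x = 0: −T_L·cos33° + T_R·cos44° = 0 → T_R = 1.16589·T_L.
ΣF_y = 0: T_L·sin33° + T_R·sin44° = 0.1.
Substitute: T_L·(0.544639 + 1.16589·0.694658) = 0.1 → T_L = 0.0738261 ≈ 0.07383 kN.
Then T_R = 1.16589 × 0.0738261 = 0.08607 kN.

T_L = 0.07383 kN, T_R = 0.08607 kN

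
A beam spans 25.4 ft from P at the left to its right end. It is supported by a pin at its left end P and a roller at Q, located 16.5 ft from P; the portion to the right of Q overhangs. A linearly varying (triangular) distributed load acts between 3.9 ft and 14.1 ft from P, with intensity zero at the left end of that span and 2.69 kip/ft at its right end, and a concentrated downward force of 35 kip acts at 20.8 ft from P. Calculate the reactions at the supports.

Resultant of the triangular load: ½ × 2.69 × 10.2 = 13.719 kip, acting at 10.7 ft from P (one-third of the span from the peak).
Taking moments about P: Q_y·16.5 − (½·2.69·10.2)·10.7 − 35·20.8 = 0 → Q_y = 874.7933/16.5 = 53.0178 ≈ 53.02 kip.
ΣF_y = 0: P_y + 53.0178 − ½·2.69·10.2 − 35 = 0 → P_y = -4.299 kip.
ΣF_x = 0: no horizontal applied forces, so P_x = 0.

P_x = 0, P_y = -4.299 kip, Q_y = 53.02 kip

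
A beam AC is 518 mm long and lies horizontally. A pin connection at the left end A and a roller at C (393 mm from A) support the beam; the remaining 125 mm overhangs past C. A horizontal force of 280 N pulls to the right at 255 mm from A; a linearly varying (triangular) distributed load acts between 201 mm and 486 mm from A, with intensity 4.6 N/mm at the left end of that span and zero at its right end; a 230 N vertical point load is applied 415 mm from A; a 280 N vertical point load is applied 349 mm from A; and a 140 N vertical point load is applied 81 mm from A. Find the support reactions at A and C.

Resultant of the triangular load: ½ × 4.6 × 285 = 655.5 N, acting at 296 mm from A (one-third of the span from the peak).
ΣM about A: C_y·393 − (½·4.6·285)·296 − 230·415 − 280·349 − 140·81 = 0 → C_y = 398538/393 = 1014.09 ≈ 1014 N.
ΣF_y = 0: A_y + 1014.09 − ½·4.6·285 − 230 − 280 − 140 = 0 → A_y = 291.4 N.
ΣF_x = 0: A_x + 280 = 0 → A_x = -280.0 N.

A_x = -280.0 N, A_y = 291.4 N, C_y = 1014 N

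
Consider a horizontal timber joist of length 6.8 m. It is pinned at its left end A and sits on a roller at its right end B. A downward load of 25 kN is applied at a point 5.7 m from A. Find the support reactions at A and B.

ΣM about A: B_y·6.8 − 25·5.7 = 0 → B_y = 142.5/6.8 = 20.9559 ≈ 20.96 kN.
ΣF_y = 0: A_y + 20.9559 − 25 = 0 → A_y = 4.044 kN.
ΣF_x = 0: no horizontal applied forces, so A_x = 0.

A_x = 0, A_y = 4.044 kN, B_y = 20.96 kN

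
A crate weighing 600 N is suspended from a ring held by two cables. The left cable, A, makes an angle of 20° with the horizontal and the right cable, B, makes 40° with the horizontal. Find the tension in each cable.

ΣF_x = 0: −T_A·cos20° + T_B·cos40° = 0 → T_B = 1.22668·T_A.
ΣF_y = 0: T_A·sin20° + T_B·sin40° = 600.
Substitute: T_A·(0.34202 + 1.22668·0.642788) = 600 → T_A = 530.731 ≈ 530.7 N.
Then T_B = 1.22668 × 530.731 = 651.0 N.

T_A = 530.7 N, T_B = 651.0 N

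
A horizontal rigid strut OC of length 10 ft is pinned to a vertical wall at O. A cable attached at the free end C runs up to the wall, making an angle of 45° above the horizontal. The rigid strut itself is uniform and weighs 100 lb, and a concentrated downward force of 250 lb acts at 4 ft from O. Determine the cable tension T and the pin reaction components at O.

T = 212.1 lb, O_x = 150.0 lb, O_y = 200.0 lb

ΣM about O: T·sin45°·10 − 100·5 − 250·4 = 0 → T = 1500/(10·0.707107) = 212.132 ≈ 212.1 lb.
ΣF_x = 0: O_x − T·cos45° = 0 → O_x = 212.132 × 0.707107 = 150.0 lb.
ΣF_y = 0: O_y + T·sin45° − 100 − 250 = 0 → O_y = 350 − 212.132 × 0.707107 = 200.0 lb.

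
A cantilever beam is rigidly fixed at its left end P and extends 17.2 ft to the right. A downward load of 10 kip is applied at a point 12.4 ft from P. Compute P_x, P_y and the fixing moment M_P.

P_x = 0, P_y = 10.00 kip, M_P = 124.0 kip·ft

ΣF_x = 0: P_x = 0.
ΣF_y = 0: P_y − 10 = 0 → P_y = 10.00 kip.
ΣM about P: M_P − 10·12.4 = 0 → M_P = 124.0 kip·ft.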